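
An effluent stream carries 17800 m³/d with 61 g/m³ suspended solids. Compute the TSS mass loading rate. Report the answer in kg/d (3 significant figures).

1090 kg/d

17800 m³/d = 0.206 m³/s.
Mass flux = Q·C = 0.206 m³/s × 61 g/m³ = 12.57 g/s.
= 12.57 g/s × 86.4 = 1086 kg/d.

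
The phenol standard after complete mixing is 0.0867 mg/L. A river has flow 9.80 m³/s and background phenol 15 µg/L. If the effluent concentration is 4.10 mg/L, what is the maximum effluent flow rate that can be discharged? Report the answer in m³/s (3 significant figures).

15 µg/L = 0.015 mg/L.
Mass balance at complete mixing: C_std·(Q_w + Q_r) = Q_w·C_e + Q_r·C_b.
Rearranging, Q_w = Q_r·(C_std − C_b)/(C_e − C_std) = 9.80·(0.0867 − 0.015) / (4.1 − 0.0867) = 0.1751 m³/s.

0.175 m³/s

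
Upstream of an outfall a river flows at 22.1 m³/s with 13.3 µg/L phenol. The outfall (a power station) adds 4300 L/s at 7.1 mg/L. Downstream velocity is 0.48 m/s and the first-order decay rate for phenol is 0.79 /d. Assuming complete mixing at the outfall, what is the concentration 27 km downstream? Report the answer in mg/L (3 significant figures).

0.698 mg/L

4300 L/s = 4.3 m³/s.
13.3 µg/L = 0.0133 mg/L.
After complete mixing, C₀ = (4.3·7.1 + 22.1·0.0133) / 26.4 = 1.168 mg/L.
Travel time t = 2.7e+04 m / 0.48 m/s = 5.625e+04 s = 0.651 d.
C = 1.168·exp(−0.79·0.651) = 1.168·0.5979 = 0.6981 mg/L.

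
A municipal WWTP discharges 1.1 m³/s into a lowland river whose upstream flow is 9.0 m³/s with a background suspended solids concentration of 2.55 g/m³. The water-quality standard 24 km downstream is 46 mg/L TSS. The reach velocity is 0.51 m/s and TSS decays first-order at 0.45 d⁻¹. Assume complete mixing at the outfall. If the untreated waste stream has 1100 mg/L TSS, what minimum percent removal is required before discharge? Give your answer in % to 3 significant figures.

Travel time to the compliance point: t = 2.4e+04/0.51 = 4.706e+04 s = 0.5447 d; decay factor exp(−0.45·0.5447) = 0.7826.
So the concentration just after mixing may be at most 46/0.7826 = 58.78 mg/L.
Mass balance: 58.78·10.1 = 1.1·Cₑ + 9·2.55.
Cₑ = (593.6 − 22.95) / 1.1 = 518.8 mg/L.
Required removal = 1 − 518.8/1100 = 52.84 %.

52.8 %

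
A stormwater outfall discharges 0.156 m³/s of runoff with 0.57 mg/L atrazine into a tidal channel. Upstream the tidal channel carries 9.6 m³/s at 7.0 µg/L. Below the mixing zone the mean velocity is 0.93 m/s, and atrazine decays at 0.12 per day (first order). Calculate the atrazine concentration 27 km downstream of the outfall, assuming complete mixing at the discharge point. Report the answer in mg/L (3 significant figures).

7.0 µg/L = 0.007 mg/L.
After complete mixing, C₀ = (0.156·0.57 + 9.6·0.007) / 9.756 = 0.016 mg/L.
Travel time t = 2.7e+04 m / 0.93 m/s = 2.903e+04 s = 0.336 d.
C = 0.016·exp(−0.12·0.336) = 0.016·0.9605 = 0.01537 mg/L.

0.0154 mg/L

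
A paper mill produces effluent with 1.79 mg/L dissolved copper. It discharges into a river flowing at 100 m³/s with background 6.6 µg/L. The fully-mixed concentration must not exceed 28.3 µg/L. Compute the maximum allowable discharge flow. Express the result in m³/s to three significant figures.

6.6 µg/L = 0.0066 mg/L.
28.3 µg/L = 0.0283 mg/L.
Mass balance at complete mixing: C_std·(Q_w + Q_r) = Q_w·C_e + Q_r·C_b.
Rearranging, Q_w = Q_r·(C_std − C_b)/(C_e − C_std) = 100·(0.0283 − 0.0066) / (1.79 − 0.0283) = 1.232 m³/s.

1.23 m³/s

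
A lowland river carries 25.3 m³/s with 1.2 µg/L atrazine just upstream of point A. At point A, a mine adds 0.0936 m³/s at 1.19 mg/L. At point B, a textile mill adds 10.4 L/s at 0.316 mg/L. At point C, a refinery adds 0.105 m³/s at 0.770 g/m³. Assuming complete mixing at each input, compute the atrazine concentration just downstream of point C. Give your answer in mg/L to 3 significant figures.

1.2 µg/L = 0.0012 mg/L.
After input A: C = (25.3·0.0012 + 0.0936·1.19) / 25.39 = 0.005582 mg/L.
10.4 L/s = 0.0104 m³/s.
After input B: C = (25.39·0.005582 + 0.0104·0.316) / 25.4 = 0.005709 mg/L.
After input C: C = (25.4·0.005709 + 0.105·0.77) / 25.51 = 0.008855 mg/L.

0.00885 mg/L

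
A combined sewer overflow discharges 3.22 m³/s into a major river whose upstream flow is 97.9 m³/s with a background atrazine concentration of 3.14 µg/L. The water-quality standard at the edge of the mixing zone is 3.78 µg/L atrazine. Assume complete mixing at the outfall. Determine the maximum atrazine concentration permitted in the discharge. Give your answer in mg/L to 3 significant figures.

0.0232 mg/L

3.14 µg/L = 0.00314 mg/L.
3.78 µg/L = 0.00378 mg/L.
Mass balance: 0.00378·101.1 = 3.22·Cₑ + 97.9·0.00314.
Cₑ = (0.3822 − 0.3074) / 3.22 = 0.02324 mg/L.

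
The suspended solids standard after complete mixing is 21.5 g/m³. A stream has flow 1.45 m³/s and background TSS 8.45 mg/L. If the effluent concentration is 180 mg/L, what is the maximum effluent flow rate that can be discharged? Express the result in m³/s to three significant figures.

Mass balance at complete mixing: C_std·(Q_w + Q_r) = Q_w·C_e + Q_r·C_b.
Rearranging, Q_w = Q_r·(C_std − C_b)/(C_e − C_std) = 1.45·(21.5 − 8.45) / (180 − 21.5) = 0.1194 m³/s.

0.119 m³/s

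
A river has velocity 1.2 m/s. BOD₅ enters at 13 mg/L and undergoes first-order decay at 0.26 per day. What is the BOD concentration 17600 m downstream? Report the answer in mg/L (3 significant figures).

12.4 mg/L

Travel time t = 17600 m / 1.2 m/s = 1.76e+04/1.2 = 1.467e+04 s = 0.1698 d.
First-order decay: C = 13·exp(−0.26·0.1698) = 13·0.9568 = 12.44 mg/L.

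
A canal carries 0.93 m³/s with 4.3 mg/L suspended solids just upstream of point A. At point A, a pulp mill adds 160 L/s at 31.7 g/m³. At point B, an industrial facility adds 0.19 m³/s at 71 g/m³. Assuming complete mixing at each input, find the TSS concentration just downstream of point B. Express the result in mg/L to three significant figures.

160 L/s = 0.16 m³/s.
After input A: C = (0.93·4.3 + 0.16·31.7) / 1.09 = 8.322 mg/L.
After input B: C = (1.09·8.322 + 0.19·71) / 1.28 = 17.63 mg/L.

17.6 mg/L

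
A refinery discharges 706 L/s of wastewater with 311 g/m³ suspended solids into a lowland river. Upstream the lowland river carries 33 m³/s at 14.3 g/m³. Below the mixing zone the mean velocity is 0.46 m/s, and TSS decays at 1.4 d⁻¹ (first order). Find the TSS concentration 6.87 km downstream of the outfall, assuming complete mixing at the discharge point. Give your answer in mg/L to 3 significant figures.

706 L/s = 0.706 m³/s.
After complete mixing, C₀ = (0.706·311 + 33·14.3) / 33.71 = 20.51 mg/L.
Travel time t = 6870 m / 0.46 m/s = 1.493e+04 s = 0.1729 d.
C = 20.51·exp(−1.4·0.1729) = 20.51·0.7851 = 16.11 mg/L.

16.1 mg/L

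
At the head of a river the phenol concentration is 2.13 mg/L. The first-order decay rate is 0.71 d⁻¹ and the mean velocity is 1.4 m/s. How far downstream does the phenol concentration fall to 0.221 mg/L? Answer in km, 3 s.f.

From C = C₀·e^(−kt), t = ln(C₀/C)/k = ln(2.13/0.221)/0.71 = 2.266/0.71 = 3.191 d.
Distance = v·t = 1.4 m/s × 2.757e+05 s = 3.86e+05 m = 386 km.

386 km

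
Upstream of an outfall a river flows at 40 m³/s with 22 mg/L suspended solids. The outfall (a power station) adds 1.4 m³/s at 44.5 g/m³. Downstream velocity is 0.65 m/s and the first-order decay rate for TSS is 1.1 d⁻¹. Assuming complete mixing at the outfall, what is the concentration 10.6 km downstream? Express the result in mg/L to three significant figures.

18.5 mg/L

After complete mixing, C₀ = (1.4·44.5 + 40·22) / 41.4 = 22.76 mg/L.
Travel time t = 1.06e+04 m / 0.65 m/s = 1.631e+04 s = 0.1887 d.
C = 22.76·exp(−1.1·0.1887) = 22.76·0.8125 = 18.49 mg/L.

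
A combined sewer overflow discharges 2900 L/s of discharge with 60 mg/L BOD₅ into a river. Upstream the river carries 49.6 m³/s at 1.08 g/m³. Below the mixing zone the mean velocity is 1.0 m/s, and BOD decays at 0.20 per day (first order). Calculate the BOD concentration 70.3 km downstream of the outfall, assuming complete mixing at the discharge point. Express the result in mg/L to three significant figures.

2900 L/s = 2.9 m³/s.
After complete mixing, C₀ = (2.9·60 + 49.6·1.08) / 52.5 = 4.335 mg/L.
Travel time t = 7.03e+04 m / 1.0 m/s = 7.03e+04 s = 0.8137 d.
C = 4.335·exp(−0.20·0.8137) = 4.335·0.8498 = 3.684 mg/L.

3.68 mg/L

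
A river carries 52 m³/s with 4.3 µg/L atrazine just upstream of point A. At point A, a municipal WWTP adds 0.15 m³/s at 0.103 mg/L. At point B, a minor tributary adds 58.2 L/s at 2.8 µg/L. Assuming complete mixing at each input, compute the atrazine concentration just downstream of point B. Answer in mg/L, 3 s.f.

0.00458 mg/L

4.3 µg/L = 0.0043 mg/L.
After input A: C = (52·0.0043 + 0.15·0.103) / 52.15 = 0.004584 mg/L.
58.2 L/s = 0.0582 m³/s.
2.8 µg/L = 0.0028 mg/L.
After input B: C = (52.15·0.004584 + 0.0582·0.0028) / 52.21 = 0.004582 mg/L.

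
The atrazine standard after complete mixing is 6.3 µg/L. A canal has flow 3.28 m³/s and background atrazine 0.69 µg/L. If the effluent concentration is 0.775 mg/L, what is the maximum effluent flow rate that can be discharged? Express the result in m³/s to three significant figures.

0.0239 m³/s

0.69 µg/L = 0.00069 mg/L.
6.3 µg/L = 0.0063 mg/L.
Mass balance at complete mixing: C_std·(Q_w + Q_r) = Q_w·C_e + Q_r·C_b.
Rearranging, Q_w = Q_r·(C_std − C_b)/(C_e − C_std) = 3.28·(0.0063 − 0.00069) / (0.775 − 0.0063) = 0.02394 m³/s.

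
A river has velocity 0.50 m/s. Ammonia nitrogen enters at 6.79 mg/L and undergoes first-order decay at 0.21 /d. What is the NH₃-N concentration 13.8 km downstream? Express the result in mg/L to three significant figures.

6.35 mg/L

Travel time t = 13.8 km / 0.50 m/s = 1.38e+04/0.50 = 2.76e+04 s = 0.3194 d.
First-order decay: C = 6.79·exp(−0.21·0.3194) = 6.79·0.9351 = 6.349 mg/L.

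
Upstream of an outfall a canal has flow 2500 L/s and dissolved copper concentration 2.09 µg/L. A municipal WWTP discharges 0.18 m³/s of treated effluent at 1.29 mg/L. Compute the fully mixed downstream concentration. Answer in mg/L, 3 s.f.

0.0886 mg/L

2500 L/s = 2.5 m³/s.
2.09 µg/L = 0.00209 mg/L.
By mass balance at complete mixing, C = (0.18·1.29 + 2.5·0.00209) / (0.18 + 2.5) = 0.2374/2.68 = 0.08859 mg/L.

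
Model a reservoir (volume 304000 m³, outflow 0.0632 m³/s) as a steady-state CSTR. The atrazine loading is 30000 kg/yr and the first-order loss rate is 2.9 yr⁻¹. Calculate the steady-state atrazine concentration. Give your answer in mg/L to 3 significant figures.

10.4 mg/L

Outflow Q = 0.0632 m³/s × 3.156e+07 s/yr = 1.994e+06 m³/yr.
Steady-state CSTR mass balance: W = Q·C + k·V·C, so C = W/(Q + kV).
Q + kV = 1.994e+06 + 2.9·304000 = 2.876e+06 m³/yr.
C = 30000/2.876e+06 = 0.01043 kg/m³ = 10.43 mg/L.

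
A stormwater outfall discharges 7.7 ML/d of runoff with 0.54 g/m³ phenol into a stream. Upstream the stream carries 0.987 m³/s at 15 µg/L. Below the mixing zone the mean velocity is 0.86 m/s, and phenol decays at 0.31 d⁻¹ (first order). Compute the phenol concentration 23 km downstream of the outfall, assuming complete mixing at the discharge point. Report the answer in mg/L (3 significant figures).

0.0531 mg/L

7.7 ML/d = 0.08912 m³/s.
15 µg/L = 0.015 mg/L.
After complete mixing, C₀ = (0.08912·0.54 + 0.987·0.015) / 1.076 = 0.05848 mg/L.
Travel time t = 2.3e+04 m / 0.86 m/s = 2.674e+04 s = 0.3095 d.
C = 0.05848·exp(−0.31·0.3095) = 0.05848·0.9085 = 0.05313 mg/L.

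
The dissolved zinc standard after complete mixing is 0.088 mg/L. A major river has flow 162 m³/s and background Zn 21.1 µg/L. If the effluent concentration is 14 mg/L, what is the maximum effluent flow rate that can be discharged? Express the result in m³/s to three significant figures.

21.1 µg/L = 0.0211 mg/L.
Mass balance at complete mixing: C_std·(Q_w + Q_r) = Q_w·C_e + Q_r·C_b.
Rearranging, Q_w = Q_r·(C_std − C_b)/(C_e − C_std) = 162·(0.088 − 0.0211) / (14 − 0.088) = 0.779 m³/s.

0.779 m³/s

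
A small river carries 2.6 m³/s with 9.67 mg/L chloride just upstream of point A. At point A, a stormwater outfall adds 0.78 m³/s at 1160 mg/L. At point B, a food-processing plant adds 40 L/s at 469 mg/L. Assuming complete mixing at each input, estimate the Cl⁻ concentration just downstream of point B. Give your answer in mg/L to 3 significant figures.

277 mg/L

After input A: C = (2.6·9.67 + 0.78·1160) / 3.38 = 275.1 mg/L.
40 L/s = 0.04 m³/s.
After input B: C = (3.38·275.1 + 0.04·469) / 3.42 = 277.4 mg/L.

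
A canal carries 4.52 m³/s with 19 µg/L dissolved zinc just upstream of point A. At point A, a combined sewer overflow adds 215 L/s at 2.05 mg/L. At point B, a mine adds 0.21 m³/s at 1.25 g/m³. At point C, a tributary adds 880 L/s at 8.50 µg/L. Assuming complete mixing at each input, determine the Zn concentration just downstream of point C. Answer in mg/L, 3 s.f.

0.137 mg/L

19 µg/L = 0.019 mg/L.
215 L/s = 0.215 m³/s.
After input A: C = (4.52·0.019 + 0.215·2.05) / 4.735 = 0.1112 mg/L.
After input B: C = (4.735·0.1112 + 0.21·1.25) / 4.945 = 0.1596 mg/L.
880 L/s = 0.88 m³/s.
8.50 µg/L = 0.0085 mg/L.
After input C: C = (4.945·0.1596 + 0.88·0.0085) / 5.825 = 0.1368 mg/L.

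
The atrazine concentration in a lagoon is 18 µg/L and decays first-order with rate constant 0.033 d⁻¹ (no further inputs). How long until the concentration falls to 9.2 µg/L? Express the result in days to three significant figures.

t = ln(C₀/C)/k = ln(18/9.2)/0.033 = 0.6712/0.033 = 20.34 d.

20.3 d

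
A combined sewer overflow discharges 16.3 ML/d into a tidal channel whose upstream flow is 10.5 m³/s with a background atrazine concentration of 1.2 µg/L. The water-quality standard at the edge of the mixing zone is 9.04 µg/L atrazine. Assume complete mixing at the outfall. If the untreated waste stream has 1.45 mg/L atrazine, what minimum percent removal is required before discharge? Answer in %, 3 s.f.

69.3 %

16.3 ML/d = 0.1887 m³/s.
1.2 µg/L = 0.0012 mg/L.
9.04 µg/L = 0.00904 mg/L.
Mass balance: 0.00904·10.69 = 0.1887·Cₑ + 10.5·0.0012.
Cₑ = (0.09663 − 0.0126) / 0.1887 = 0.4454 mg/L.
Required removal = 1 − 0.4454/1.45 = 69.28 %.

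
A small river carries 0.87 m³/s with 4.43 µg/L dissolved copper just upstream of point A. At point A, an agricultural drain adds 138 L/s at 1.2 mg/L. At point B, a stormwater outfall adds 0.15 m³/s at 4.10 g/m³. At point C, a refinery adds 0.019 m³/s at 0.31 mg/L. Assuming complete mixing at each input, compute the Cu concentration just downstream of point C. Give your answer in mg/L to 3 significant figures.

0.671 mg/L

4.43 µg/L = 0.00443 mg/L.
138 L/s = 0.138 m³/s.
After input A: C = (0.87·0.00443 + 0.138·1.2) / 1.008 = 0.1681 mg/L.
After input B: C = (1.008·0.1681 + 0.15·4.1) / 1.158 = 0.6774 mg/L.
After input C: C = (1.158·0.6774 + 0.019·0.31) / 1.177 = 0.6715 mg/L.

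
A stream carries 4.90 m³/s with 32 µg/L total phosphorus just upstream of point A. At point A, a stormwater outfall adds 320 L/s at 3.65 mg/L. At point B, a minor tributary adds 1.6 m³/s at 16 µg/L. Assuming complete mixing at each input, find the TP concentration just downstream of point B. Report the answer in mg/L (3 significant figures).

0.198 mg/L

32 µg/L = 0.032 mg/L.
320 L/s = 0.32 m³/s.
After input A: C = (4.9·0.032 + 0.32·3.65) / 5.22 = 0.2538 mg/L.
16 µg/L = 0.016 mg/L.
After input B: C = (5.22·0.2538 + 1.6·0.016) / 6.82 = 0.198 mg/L.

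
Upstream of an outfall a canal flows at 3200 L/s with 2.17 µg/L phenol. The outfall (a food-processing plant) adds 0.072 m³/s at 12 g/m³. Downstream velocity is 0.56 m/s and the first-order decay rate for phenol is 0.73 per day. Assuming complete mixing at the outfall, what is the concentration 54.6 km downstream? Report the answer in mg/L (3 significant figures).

3200 L/s = 3.2 m³/s.
2.17 µg/L = 0.00217 mg/L.
After complete mixing, C₀ = (0.072·12 + 3.2·0.00217) / 3.272 = 0.2662 mg/L.
Travel time t = 5.46e+04 m / 0.56 m/s = 9.75e+04 s = 1.128 d.
C = 0.2662·exp(−0.73·1.128) = 0.2662·0.4388 = 0.1168 mg/L.

0.117 mg/L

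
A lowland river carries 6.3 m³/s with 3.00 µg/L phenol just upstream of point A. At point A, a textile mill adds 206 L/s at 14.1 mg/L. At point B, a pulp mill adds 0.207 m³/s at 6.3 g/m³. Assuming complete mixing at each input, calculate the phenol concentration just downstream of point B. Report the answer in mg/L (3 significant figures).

0.630 mg/L

3.00 µg/L = 0.003 mg/L.
206 L/s = 0.206 m³/s.
After input A: C = (6.3·0.003 + 0.206·14.1) / 6.506 = 0.4494 mg/L.
After input B: C = (6.506·0.4494 + 0.207·6.3) / 6.713 = 0.6298 mg/L.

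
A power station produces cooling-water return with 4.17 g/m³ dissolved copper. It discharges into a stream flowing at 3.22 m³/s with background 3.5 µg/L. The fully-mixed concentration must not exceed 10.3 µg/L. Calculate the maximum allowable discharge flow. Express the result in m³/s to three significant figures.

0.00526 m³/s

3.5 µg/L = 0.0035 mg/L.
10.3 µg/L = 0.0103 mg/L.
Mass balance at complete mixing: C_std·(Q_w + Q_r) = Q_w·C_e + Q_r·C_b.
Rearranging, Q_w = Q_r·(C_std − C_b)/(C_e − C_std) = 3.22·(0.0103 − 0.0035) / (4.17 − 0.0103) = 0.005264 m³/s.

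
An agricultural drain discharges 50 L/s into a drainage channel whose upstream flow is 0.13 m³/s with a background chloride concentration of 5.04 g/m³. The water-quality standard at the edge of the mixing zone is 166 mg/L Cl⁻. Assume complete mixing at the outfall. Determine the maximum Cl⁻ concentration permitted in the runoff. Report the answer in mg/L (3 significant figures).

584 mg/L

50 L/s = 0.05 m³/s.
Mass balance: 166·0.18 = 0.05·Cₑ + 0.13·5.04.
Cₑ = (29.88 − 0.6552) / 0.05 = 584.5 mg/L.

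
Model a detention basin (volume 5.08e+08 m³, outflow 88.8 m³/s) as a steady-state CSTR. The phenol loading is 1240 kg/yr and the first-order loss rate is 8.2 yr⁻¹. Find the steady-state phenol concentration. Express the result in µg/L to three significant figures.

Outflow Q = 88.8 m³/s × 3.156e+07 s/yr = 2.802e+09 m³/yr.
Steady-state CSTR mass balance: W = Q·C + k·V·C, so C = W/(Q + kV).
Q + kV = 2.802e+09 + 8.2·5.08e+08 = 6.968e+09 m³/yr.
C = 1240/6.968e+09 = 1.78e-07 kg/m³ = 0.000178 mg/L = 0.178 µg/L.

0.178 µg/L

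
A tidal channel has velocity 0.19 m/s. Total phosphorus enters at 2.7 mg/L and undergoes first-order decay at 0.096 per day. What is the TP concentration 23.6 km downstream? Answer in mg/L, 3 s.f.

2.35 mg/L

Travel time t = 23.6 km / 0.19 m/s = 2.36e+04/0.19 = 1.242e+05 s = 1.438 d.
First-order decay: C = 2.7·exp(−0.096·1.438) = 2.7·0.8711 = 2.352 mg/L.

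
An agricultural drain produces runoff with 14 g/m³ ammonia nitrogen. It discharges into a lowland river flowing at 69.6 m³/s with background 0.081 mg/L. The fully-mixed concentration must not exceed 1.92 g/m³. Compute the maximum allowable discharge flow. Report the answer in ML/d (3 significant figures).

915 ML/d

Mass balance at complete mixing: C_std·(Q_w + Q_r) = Q_w·C_e + Q_r·C_b.
Rearranging, Q_w = Q_r·(C_std − C_b)/(C_e − C_std) = 69.6·(1.92 − 0.081) / (14 − 1.92) = 10.6 m³/s.
= 915.5 ML/d.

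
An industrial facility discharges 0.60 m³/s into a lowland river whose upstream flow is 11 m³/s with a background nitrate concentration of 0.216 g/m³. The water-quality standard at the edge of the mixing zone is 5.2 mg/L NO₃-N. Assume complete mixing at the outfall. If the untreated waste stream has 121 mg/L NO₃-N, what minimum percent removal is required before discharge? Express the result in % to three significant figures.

20.2 %

Mass balance: 5.2·11.6 = 0.6·Cₑ + 11·0.216.
Cₑ = (60.32 − 2.376) / 0.6 = 96.57 mg/L.
Required removal = 1 − 96.57/121 = 20.19 %.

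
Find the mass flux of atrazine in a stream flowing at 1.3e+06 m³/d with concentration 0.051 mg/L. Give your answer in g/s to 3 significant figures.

0.767 g/s

1.3e+06 m³/d = 15.05 m³/s.
Mass flux = Q·C = 15.05 m³/s × 0.051 g/m³ = 0.7674 g/s.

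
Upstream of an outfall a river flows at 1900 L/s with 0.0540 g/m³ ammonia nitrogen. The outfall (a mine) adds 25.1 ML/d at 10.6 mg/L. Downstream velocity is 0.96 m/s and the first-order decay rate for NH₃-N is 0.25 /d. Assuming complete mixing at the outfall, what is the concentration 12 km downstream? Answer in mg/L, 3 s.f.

1.40 mg/L

25.1 ML/d = 0.2905 m³/s.
1900 L/s = 1.9 m³/s.
After complete mixing, C₀ = (0.2905·10.6 + 1.9·0.054) / 2.191 = 1.453 mg/L.
Travel time t = 1.2e+04 m / 0.96 m/s = 1.25e+04 s = 0.1447 d.
C = 1.453·exp(−0.25·0.1447) = 1.453·0.9645 = 1.401 mg/L.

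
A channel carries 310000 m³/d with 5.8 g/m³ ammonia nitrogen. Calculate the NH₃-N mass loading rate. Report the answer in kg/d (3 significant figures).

310000 m³/d = 3.588 m³/s.
Mass flux = Q·C = 3.588 m³/s × 5.8 g/m³ = 20.81 g/s.
= 20.81 g/s × 86.4 = 1798 kg/d.

1800 kg/d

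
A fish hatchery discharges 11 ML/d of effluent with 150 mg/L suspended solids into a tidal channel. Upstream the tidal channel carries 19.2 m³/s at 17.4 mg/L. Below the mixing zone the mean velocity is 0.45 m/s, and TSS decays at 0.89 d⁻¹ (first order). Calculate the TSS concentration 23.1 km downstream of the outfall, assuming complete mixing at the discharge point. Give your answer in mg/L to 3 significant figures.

11 ML/d = 0.1273 m³/s.
After complete mixing, C₀ = (0.1273·150 + 19.2·17.4) / 19.33 = 18.27 mg/L.
Travel time t = 2.31e+04 m / 0.45 m/s = 5.133e+04 s = 0.5941 d.
C = 18.27·exp(−0.89·0.5941) = 18.27·0.5893 = 10.77 mg/L.

10.8 mg/L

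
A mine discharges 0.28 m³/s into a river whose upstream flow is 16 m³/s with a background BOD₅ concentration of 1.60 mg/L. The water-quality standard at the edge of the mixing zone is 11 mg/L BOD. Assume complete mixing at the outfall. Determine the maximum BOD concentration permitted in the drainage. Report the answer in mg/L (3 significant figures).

Mass balance: 11·16.28 = 0.28·Cₑ + 16·1.6.
Cₑ = (179.1 − 25.6) / 0.28 = 548.1 mg/L.

548 mg/L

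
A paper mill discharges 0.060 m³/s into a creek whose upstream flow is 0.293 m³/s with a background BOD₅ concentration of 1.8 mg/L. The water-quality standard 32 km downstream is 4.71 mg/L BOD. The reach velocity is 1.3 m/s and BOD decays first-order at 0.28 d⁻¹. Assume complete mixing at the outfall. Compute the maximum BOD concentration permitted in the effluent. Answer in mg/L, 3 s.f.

21.2 mg/L

Travel time to the compliance point: t = 3.2e+04/1.3 = 2.462e+04 s = 0.2849 d; decay factor exp(−0.28·0.2849) = 0.9233.
So the concentration just after mixing may be at most 4.71/0.9233 = 5.101 mg/L.
Mass balance: 5.101·0.353 = 0.06·Cₑ + 0.293·1.8.
Cₑ = (1.801 − 0.5274) / 0.06 = 21.22 mg/L.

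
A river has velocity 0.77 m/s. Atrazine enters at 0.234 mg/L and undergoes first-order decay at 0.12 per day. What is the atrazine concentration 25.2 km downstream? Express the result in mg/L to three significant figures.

Travel time t = 25.2 km / 0.77 m/s = 2.52e+04/0.77 = 3.273e+04 s = 0.3788 d.
First-order decay: C = 0.234·exp(−0.12·0.3788) = 0.234·0.9556 = 0.2236 mg/L.

0.224 mg/L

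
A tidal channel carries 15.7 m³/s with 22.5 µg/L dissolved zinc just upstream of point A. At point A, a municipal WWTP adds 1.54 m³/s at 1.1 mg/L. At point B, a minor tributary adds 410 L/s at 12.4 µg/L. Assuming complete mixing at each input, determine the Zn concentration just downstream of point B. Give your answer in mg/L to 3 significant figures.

22.5 µg/L = 0.0225 mg/L.
After input A: C = (15.7·0.0225 + 1.54·1.1) / 17.24 = 0.1188 mg/L.
410 L/s = 0.41 m³/s.
12.4 µg/L = 0.0124 mg/L.
After input B: C = (17.24·0.1188 + 0.41·0.0124) / 17.65 = 0.1163 mg/L.

0.116 mg/L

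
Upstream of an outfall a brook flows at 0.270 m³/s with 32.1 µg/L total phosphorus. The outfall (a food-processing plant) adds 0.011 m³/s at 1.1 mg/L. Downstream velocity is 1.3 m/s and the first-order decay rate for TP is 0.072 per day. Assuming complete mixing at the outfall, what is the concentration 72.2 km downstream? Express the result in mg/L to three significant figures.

32.1 µg/L = 0.0321 mg/L.
After complete mixing, C₀ = (0.011·1.1 + 0.27·0.0321) / 0.281 = 0.0739 mg/L.
Travel time t = 7.22e+04 m / 1.3 m/s = 5.554e+04 s = 0.6428 d.
C = 0.0739·exp(−0.072·0.6428) = 0.0739·0.9548 = 0.07056 mg/L.

0.0706 mg/L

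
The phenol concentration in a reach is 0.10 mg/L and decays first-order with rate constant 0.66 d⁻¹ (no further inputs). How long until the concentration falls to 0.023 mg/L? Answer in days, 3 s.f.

t = ln(C₀/C)/k = ln(0.10/0.023)/0.66 = 1.47/0.66 = 2.227 d.

2.23 d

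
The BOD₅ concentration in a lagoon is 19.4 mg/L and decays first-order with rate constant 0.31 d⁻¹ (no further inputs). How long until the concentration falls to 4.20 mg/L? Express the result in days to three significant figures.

t = ln(C₀/C)/k = ln(19.4/4.20)/0.31 = 1.53/0.31 = 4.936 d.

4.94 d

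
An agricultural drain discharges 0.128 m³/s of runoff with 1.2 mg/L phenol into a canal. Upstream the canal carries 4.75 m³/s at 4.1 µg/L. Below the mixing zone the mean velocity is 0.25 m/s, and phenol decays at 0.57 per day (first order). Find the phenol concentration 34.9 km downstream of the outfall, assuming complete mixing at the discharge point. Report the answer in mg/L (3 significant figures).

4.1 µg/L = 0.0041 mg/L.
After complete mixing, C₀ = (0.128·1.2 + 4.75·0.0041) / 4.878 = 0.03548 mg/L.
Travel time t = 3.49e+04 m / 0.25 m/s = 1.396e+05 s = 1.616 d.
C = 0.03548·exp(−0.57·1.616) = 0.03548·0.3981 = 0.01413 mg/L.

0.0141 mg/L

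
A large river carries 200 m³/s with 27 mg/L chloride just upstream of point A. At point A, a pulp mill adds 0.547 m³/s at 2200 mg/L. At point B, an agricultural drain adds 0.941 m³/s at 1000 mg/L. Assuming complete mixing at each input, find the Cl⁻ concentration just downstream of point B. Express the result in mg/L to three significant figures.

After input A: C = (200·27 + 0.547·2200) / 200.5 = 32.93 mg/L.
After input B: C = (200.5·32.93 + 0.941·1000) / 201.5 = 37.44 mg/L.

37.4 mg/L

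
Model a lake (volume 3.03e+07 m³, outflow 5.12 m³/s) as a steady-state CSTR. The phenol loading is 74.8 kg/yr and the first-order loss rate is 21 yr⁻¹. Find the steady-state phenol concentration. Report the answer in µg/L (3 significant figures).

Outflow Q = 5.12 m³/s × 3.156e+07 s/yr = 1.616e+08 m³/yr.
Steady-state CSTR mass balance: W = Q·C + k·V·C, so C = W/(Q + kV).
Q + kV = 1.616e+08 + 21·3.03e+07 = 7.979e+08 m³/yr.
C = 74.8/7.979e+08 = 9.375e-08 kg/m³ = 9.375e-05 mg/L = 0.09375 µg/L.

0.0937 µg/L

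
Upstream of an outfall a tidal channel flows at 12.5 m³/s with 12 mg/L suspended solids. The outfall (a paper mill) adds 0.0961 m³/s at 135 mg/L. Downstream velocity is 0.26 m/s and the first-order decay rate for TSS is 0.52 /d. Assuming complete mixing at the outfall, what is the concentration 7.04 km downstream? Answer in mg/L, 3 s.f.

11.0 mg/L

After complete mixing, C₀ = (0.0961·135 + 12.5·12) / 12.6 = 12.94 mg/L.
Travel time t = 7040 m / 0.26 m/s = 2.708e+04 s = 0.3134 d.
C = 12.94·exp(−0.52·0.3134) = 12.94·0.8496 = 10.99 mg/L.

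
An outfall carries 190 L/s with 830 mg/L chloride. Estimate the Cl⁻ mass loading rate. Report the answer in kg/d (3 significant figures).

13600 kg/d

190 L/s = 0.19 m³/s.
Mass flux = Q·C = 0.19 m³/s × 830 g/m³ = 157.7 g/s.
= 157.7 g/s × 86.4 = 1.363e+04 kg/d.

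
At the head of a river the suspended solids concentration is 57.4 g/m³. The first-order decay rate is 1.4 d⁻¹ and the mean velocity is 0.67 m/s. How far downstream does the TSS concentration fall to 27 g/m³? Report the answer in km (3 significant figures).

31.2 km

From C = C₀·e^(−kt), t = ln(C₀/C)/k = ln(57.4/27)/1.4 = 0.7542/1.4 = 0.5387 d.
Distance = v·t = 0.67 m/s × 4.655e+04 s = 3.119e+04 m = 31.19 km.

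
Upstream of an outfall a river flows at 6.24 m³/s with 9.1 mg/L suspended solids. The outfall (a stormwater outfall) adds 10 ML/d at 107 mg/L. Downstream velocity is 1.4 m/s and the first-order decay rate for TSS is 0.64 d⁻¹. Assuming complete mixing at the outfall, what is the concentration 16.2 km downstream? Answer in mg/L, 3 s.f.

10 ML/d = 0.1157 m³/s.
After complete mixing, C₀ = (0.1157·107 + 6.24·9.1) / 6.356 = 10.88 mg/L.
Travel time t = 1.62e+04 m / 1.4 m/s = 1.157e+04 s = 0.1339 d.
C = 10.88·exp(−0.64·0.1339) = 10.88·0.9179 = 9.989 mg/L.

9.99 mg/L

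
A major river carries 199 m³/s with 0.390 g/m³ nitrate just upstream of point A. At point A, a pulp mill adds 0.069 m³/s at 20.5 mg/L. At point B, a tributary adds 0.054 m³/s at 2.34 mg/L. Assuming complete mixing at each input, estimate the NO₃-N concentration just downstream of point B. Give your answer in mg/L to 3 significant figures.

After input A: C = (199·0.39 + 0.069·20.5) / 199.1 = 0.397 mg/L.
After input B: C = (199.1·0.397 + 0.054·2.34) / 199.1 = 0.3975 mg/L.

0.397 mg/L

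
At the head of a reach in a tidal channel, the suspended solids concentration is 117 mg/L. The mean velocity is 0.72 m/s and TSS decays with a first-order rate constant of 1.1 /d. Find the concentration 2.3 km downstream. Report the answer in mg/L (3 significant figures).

112 mg/L

Travel time t = 2.3 km / 0.72 m/s = 2300/0.72 = 3194 s = 0.03697 d.
First-order decay: C = 117·exp(−1.1·0.03697) = 117·0.9601 = 112.3 mg/L.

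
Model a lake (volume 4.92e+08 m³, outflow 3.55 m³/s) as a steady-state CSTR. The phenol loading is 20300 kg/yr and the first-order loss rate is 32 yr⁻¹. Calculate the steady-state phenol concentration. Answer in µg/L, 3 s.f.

Outflow Q = 3.55 m³/s × 3.156e+07 s/yr = 1.12e+08 m³/yr.
Steady-state CSTR mass balance: W = Q·C + k·V·C, so C = W/(Q + kV).
Q + kV = 1.12e+08 + 32·4.92e+08 = 1.586e+10 m³/yr.
C = 20300/1.586e+10 = 1.28e-06 kg/m³ = 0.00128 mg/L = 1.28 µg/L.

1.28 µg/L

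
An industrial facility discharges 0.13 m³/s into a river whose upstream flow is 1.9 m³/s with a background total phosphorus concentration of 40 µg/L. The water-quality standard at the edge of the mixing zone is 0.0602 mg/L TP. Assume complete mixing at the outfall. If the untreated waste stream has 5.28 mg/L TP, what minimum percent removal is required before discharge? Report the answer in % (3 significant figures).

40 µg/L = 0.04 mg/L.
Mass balance: 0.0602·2.03 = 0.13·Cₑ + 1.9·0.04.
Cₑ = (0.1222 − 0.076) / 0.13 = 0.3554 mg/L.
Required removal = 1 − 0.3554/5.28 = 93.27 %.

93.3 %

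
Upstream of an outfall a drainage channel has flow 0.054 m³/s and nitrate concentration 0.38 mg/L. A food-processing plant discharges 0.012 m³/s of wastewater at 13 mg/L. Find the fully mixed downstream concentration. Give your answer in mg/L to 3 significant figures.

Conservation of mass across the mixing zone: C = (0.012·13 + 0.054·0.38) / (0.012 + 0.054) = 0.1765/0.066 = 2.675 mg/L.

2.67 mg/L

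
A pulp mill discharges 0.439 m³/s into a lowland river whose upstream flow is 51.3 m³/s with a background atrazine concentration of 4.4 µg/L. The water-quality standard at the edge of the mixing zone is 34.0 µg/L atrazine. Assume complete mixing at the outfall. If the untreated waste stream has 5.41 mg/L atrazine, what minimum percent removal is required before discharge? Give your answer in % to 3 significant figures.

35.4 %

4.4 µg/L = 0.0044 mg/L.
34.0 µg/L = 0.034 mg/L.
Mass balance: 0.034·51.74 = 0.439·Cₑ + 51.3·0.0044.
Cₑ = (1.759 − 0.2257) / 0.439 = 3.493 mg/L.
Required removal = 1 − 3.493/5.41 = 35.44 %.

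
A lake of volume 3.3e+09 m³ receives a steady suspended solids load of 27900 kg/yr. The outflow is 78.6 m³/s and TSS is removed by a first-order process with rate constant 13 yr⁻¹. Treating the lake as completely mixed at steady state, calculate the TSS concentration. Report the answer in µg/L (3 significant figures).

0.615 µg/L

Outflow Q = 78.6 m³/s × 3.156e+07 s/yr = 2.48e+09 m³/yr.
Steady-state CSTR mass balance: W = Q·C + k·V·C, so C = W/(Q + kV).
Q + kV = 2.48e+09 + 13·3.3e+09 = 4.538e+10 m³/yr.
C = 27900/4.538e+10 = 6.148e-07 kg/m³ = 0.0006148 mg/L = 0.6148 µg/L.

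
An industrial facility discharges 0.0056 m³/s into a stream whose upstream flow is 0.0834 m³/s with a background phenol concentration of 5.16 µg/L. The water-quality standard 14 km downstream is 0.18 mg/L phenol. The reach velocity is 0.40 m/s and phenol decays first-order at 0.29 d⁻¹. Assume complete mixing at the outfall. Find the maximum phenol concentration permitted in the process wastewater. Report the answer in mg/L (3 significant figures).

5.16 µg/L = 0.00516 mg/L.
Travel time to the compliance point: t = 1.4e+04/0.40 = 3.5e+04 s = 0.4051 d; decay factor exp(−0.29·0.4051) = 0.8892.
So the concentration just after mixing may be at most 0.18/0.8892 = 0.2024 mg/L.
Mass balance: 0.2024·0.089 = 0.0056·Cₑ + 0.0834·0.00516.
Cₑ = (0.01802 − 0.0004303) / 0.0056 = 3.14 mg/L.

3.14 mg/L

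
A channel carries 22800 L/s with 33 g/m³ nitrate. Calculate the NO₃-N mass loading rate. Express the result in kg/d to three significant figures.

22800 L/s = 22.8 m³/s.
Mass flux = Q·C = 22.8 m³/s × 33 g/m³ = 752.4 g/s.
= 752.4 g/s × 86.4 = 6.501e+04 kg/d.

65000 kg/d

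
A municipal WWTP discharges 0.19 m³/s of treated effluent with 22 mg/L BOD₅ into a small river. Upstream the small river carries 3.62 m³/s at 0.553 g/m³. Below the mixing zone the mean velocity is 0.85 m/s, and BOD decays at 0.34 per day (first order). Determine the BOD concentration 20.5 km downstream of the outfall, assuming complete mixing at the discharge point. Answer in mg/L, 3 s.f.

After complete mixing, C₀ = (0.19·22 + 3.62·0.553) / 3.81 = 1.623 mg/L.
Travel time t = 2.05e+04 m / 0.85 m/s = 2.412e+04 s = 0.2791 d.
C = 1.623·exp(−0.34·0.2791) = 1.623·0.9095 = 1.476 mg/L.

1.48 mg/L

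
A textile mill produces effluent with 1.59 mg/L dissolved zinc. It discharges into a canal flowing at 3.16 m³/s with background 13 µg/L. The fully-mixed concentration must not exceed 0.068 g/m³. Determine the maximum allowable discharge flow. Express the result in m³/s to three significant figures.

13 µg/L = 0.013 mg/L.
Mass balance at complete mixing: C_std·(Q_w + Q_r) = Q_w·C_e + Q_r·C_b.
Rearranging, Q_w = Q_r·(C_std − C_b)/(C_e − C_std) = 3.16·(0.068 − 0.013) / (1.59 − 0.068) = 0.1142 m³/s.

0.114 m³/s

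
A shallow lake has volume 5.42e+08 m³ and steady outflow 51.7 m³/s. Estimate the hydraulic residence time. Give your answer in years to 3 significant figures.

0.332 yr

Q = 51.7 m³/s × 3.156e+07 s/yr = 1.632e+09 m³/yr.
Hydraulic residence time τ = V/Q = 5.42e+08/1.632e+09 = 0.3322 yr.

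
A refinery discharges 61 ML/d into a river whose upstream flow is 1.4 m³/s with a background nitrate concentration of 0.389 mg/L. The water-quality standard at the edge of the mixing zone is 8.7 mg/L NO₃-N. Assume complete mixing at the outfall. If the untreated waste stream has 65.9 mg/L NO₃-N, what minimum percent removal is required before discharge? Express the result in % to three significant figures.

61 ML/d = 0.706 m³/s.
Mass balance: 8.7·2.106 = 0.706·Cₑ + 1.4·0.389.
Cₑ = (18.32 − 0.5446) / 0.706 = 25.18 mg/L.
Required removal = 1 − 25.18/65.9 = 61.79 %.

61.8 %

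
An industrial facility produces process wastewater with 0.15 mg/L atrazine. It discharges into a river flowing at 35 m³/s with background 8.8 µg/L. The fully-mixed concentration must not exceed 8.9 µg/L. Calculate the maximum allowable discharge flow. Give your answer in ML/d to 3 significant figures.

8.8 µg/L = 0.0088 mg/L.
8.9 µg/L = 0.0089 mg/L.
Mass balance at complete mixing: C_std·(Q_w + Q_r) = Q_w·C_e + Q_r·C_b.
Rearranging, Q_w = Q_r·(C_std − C_b)/(C_e − C_std) = 35·(0.0089 − 0.0088) / (0.15 − 0.0089) = 0.02481 m³/s.
= 2.143 ML/d.

2.14 ML/d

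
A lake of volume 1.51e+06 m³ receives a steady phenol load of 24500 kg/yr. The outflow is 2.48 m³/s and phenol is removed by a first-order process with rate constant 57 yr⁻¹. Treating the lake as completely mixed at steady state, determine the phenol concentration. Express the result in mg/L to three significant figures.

Outflow Q = 2.48 m³/s × 3.156e+07 s/yr = 7.826e+07 m³/yr.
Steady-state CSTR mass balance: W = Q·C + k·V·C, so C = W/(Q + kV).
Q + kV = 7.826e+07 + 57·1.51e+06 = 1.643e+08 m³/yr.
C = 24500/1.643e+08 = 0.0001491 kg/m³ = 0.1491 mg/L.

0.149 mg/L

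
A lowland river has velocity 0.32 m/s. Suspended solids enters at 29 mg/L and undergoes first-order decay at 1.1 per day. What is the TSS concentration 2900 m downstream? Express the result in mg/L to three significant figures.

Travel time t = 2900 m / 0.32 m/s = 2900/0.32 = 9062 s = 0.1049 d.
First-order decay: C = 29·exp(−1.1·0.1049) = 29·0.891 = 25.84 mg/L.

25.8 mg/L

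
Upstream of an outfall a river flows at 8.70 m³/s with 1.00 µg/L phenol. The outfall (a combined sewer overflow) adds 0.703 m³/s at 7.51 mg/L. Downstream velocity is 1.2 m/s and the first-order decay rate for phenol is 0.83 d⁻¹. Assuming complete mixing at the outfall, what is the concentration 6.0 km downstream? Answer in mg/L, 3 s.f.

0.536 mg/L

1.00 µg/L = 0.001 mg/L.
After complete mixing, C₀ = (0.703·7.51 + 8.7·0.001) / 9.403 = 0.5624 mg/L.
Travel time t = 6000 m / 1.2 m/s = 5000 s = 0.05787 d.
C = 0.5624·exp(−0.83·0.05787) = 0.5624·0.9531 = 0.536 mg/L.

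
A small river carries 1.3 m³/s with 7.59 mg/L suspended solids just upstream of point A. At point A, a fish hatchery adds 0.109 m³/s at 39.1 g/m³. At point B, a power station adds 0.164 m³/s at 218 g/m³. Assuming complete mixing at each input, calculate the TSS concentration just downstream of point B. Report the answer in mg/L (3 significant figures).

After input A: C = (1.3·7.59 + 0.109·39.1) / 1.409 = 10.03 mg/L.
After input B: C = (1.409·10.03 + 0.164·218) / 1.573 = 31.71 mg/L.

31.7 mg/L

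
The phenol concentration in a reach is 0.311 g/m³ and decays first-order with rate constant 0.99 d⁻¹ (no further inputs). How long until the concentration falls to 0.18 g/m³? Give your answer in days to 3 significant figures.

0.552 d

t = ln(C₀/C)/k = ln(0.311/0.18)/0.99 = 0.5468/0.99 = 0.5524 d.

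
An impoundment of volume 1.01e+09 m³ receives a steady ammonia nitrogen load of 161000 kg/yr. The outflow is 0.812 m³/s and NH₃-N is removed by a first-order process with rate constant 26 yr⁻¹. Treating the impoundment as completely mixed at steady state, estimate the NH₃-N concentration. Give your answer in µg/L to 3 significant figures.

6.13 µg/L

Outflow Q = 0.812 m³/s × 3.156e+07 s/yr = 2.562e+07 m³/yr.
Steady-state CSTR mass balance: W = Q·C + k·V·C, so C = W/(Q + kV).
Q + kV = 2.562e+07 + 26·1.01e+09 = 2.629e+10 m³/yr.
C = 161000/2.629e+10 = 6.125e-06 kg/m³ = 0.006125 mg/L = 6.125 µg/L.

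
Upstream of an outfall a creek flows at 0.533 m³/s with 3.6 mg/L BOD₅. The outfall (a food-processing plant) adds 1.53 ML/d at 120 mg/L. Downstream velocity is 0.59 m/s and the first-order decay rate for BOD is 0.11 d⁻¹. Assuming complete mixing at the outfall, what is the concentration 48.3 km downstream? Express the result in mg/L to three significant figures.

1.53 ML/d = 0.01771 m³/s.
After complete mixing, C₀ = (0.01771·120 + 0.533·3.6) / 0.5507 = 7.343 mg/L.
Travel time t = 4.83e+04 m / 0.59 m/s = 8.186e+04 s = 0.9475 d.
C = 7.343·exp(−0.11·0.9475) = 7.343·0.901 = 6.616 mg/L.

6.62 mg/L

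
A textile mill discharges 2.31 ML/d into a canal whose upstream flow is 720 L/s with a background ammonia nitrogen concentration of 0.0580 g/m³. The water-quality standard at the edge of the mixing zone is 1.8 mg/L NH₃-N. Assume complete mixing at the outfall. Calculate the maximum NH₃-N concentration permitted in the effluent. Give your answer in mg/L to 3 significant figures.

2.31 ML/d = 0.02674 m³/s.
720 L/s = 0.72 m³/s.
Mass balance: 1.8·0.7467 = 0.02674·Cₑ + 0.72·0.058.
Cₑ = (1.344 − 0.04176) / 0.02674 = 48.71 mg/L.

48.7 mg/L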